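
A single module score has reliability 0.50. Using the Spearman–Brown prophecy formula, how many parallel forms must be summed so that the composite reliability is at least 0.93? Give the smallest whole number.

k ≥ ρ*(1−ρ₁)/(ρ₁(1−ρ*)) = 0.93·0.50 / (0.50·0.07) = 13.286.
Smallest integer k = 14.

14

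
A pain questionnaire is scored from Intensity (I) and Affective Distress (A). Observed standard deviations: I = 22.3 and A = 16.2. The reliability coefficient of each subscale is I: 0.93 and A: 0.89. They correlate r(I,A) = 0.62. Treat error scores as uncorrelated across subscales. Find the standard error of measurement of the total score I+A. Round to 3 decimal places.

7.980

Var(total) = 759.73 + 447.962 = 1207.69.
True-score variance = 696.051 + 447.962 = 1144.01, so reliability = 0.9473.
Error variance = 1207.69 − 1144.01 = 63.6787; SEM = √63.6787 = 7.980.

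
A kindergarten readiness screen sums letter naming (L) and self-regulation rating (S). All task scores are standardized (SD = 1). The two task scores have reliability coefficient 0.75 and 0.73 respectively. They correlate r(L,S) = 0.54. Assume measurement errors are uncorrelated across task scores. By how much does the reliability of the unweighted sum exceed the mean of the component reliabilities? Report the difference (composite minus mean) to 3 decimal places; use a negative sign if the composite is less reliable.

Var(sum) = 2 + 1.08 = 3.08; true-score variance = 1.48 + 1.08 = 2.56; composite reliability = 0.8312.
Mean component reliability = 0.7400.
Difference = 0.8312 − 0.7400 = 0.091.

0.091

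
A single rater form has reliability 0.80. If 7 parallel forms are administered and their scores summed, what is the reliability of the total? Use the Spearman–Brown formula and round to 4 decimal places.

0.9655

ρ_k = kρ / (1 + (k−1)ρ) = 7·0.80 / (1 + 6·0.80) = 5.600 / 5.800 = 0.9655.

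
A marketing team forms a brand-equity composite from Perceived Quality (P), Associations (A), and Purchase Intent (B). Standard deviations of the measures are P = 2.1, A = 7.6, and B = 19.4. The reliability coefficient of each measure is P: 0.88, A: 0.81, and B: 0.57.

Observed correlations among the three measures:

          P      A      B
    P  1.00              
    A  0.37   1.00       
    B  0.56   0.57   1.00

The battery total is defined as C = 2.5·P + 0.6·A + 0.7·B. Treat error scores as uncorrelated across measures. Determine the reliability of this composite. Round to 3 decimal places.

0.784

Var(C) = 2.5²·2.1² + 0.6²·7.6² + 0.7²·19.4² + 2·[1.5·2.1·7.6·0.37 + 1.75·2.1·19.4·0.56 + 0.42·7.6·19.4·0.57] = 232.772 + 168.16 = 400.933.
Because errors are independent across components, Cov(Tᵢ,Tⱼ) = Cov(Xᵢ,Xⱼ); the off-diagonal part of the true-score variance is the same as above.
True-score variance = [2.5²·2.1²·0.88 + 0.6²·7.6²·0.81 + 0.7²·19.4²·0.57] + 168.16 = 146.215 + 168.16 = 314.375.
Reliability = 314.375 / 400.933 = 0.784.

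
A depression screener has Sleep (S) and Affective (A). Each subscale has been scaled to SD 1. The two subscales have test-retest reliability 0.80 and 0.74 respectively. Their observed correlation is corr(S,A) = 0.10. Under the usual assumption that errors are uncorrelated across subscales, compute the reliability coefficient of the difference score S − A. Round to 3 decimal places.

0.744

Var(S−A) = 1 + 1 − 2·0.10 = 2 − 0.2 = 1.8.
With uncorrelated errors the cross-covariances are all true-score covariance, so they carry over unchanged; only the diagonal terms shrink to ρᵢσᵢ².
True-score variance = [0.80 + 0.74] − 0.2 = 1.54 − 0.2 = 1.34.
Reliability = 1.34 / 1.8 = 0.744.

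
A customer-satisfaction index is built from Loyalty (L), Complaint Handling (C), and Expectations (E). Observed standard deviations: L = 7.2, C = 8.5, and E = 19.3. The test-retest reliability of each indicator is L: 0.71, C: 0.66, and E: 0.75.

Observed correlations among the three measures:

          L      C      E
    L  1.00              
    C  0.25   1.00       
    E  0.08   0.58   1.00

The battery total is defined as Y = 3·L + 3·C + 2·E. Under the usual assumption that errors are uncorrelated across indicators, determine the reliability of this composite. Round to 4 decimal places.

Var(Y) = 3²·7.2² + 3²·8.5² + 2²·19.3² + 2·[9·7.2·8.5·0.25 + 6·7.2·19.3·0.08 + 6·8.5·19.3·0.58] = 2606.77 + 1550.59 = 4157.36.
Under uncorrelated errors the observed covariances equal the true-score covariances, so only the own-variance terms attenuate.
True-score variance = [3²·7.2²·0.71 + 3²·8.5²·0.66 + 2²·19.3²·0.75] + 1550.59 = 1877.89 + 1550.59 = 3428.48.
Reliability = 3428.48 / 4157.36 = 0.8247.

0.8247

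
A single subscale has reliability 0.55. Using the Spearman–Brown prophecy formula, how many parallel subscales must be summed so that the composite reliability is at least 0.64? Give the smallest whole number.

k ≥ ρ*(1−ρ₁)/(ρ₁(1−ρ*)) = 0.64·0.45 / (0.55·0.36) = 1.455.
Smallest integer k = 2.

2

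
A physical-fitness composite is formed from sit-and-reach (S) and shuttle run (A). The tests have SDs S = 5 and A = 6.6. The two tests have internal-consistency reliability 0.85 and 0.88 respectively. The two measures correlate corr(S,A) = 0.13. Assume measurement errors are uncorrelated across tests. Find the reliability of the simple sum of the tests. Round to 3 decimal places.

Var(S+A) = 5² + 6.6² + 2·[5·6.6·0.13] = 68.56 + 8.58 = 77.14.
With uncorrelated errors the cross-covariances are all true-score covariance, so they carry over unchanged; only the diagonal terms shrink to ρᵢσᵢ².
True-score variance = [5²·0.85 + 6.6²·0.88] + 8.58 = 59.5828 + 8.58 = 68.1628.
Reliability = 68.1628 / 77.14 = 0.884.

0.884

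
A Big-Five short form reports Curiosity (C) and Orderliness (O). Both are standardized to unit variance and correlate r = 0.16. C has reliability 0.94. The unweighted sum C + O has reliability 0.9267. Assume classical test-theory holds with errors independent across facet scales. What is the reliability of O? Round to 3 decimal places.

0.890

Var(C+O) = 2 + 2·0.16 = 2.320.
True-score variance = ρ_C + ρ_O + 2·0.16, so 0.9267 = (0.94 + ρ_O + 0.32) / 2.320.
ρ_O = 0.9267·2.320 − 0.94 − 0.32 = 0.890.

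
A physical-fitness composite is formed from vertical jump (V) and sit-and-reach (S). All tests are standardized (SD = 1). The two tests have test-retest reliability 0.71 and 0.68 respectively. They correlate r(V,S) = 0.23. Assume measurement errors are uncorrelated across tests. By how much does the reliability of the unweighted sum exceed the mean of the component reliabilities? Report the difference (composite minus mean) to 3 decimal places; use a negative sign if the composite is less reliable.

0.057

Var(sum) = 2 + 0.46 = 2.46; true-score variance = 1.39 + 0.46 = 1.85; composite reliability = 0.7520.
Mean component reliability = 0.6950.
Difference = 0.7520 − 0.6950 = 0.057.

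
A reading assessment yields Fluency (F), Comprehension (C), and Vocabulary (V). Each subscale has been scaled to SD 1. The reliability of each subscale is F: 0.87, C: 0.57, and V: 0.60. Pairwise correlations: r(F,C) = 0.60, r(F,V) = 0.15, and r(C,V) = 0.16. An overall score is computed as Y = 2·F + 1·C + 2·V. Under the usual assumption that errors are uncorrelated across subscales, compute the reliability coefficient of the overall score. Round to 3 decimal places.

Var(Y) = 2² + 1 + 2² + 2·[2·0.60 + 4·0.15 + 2·0.16] = 9 + 4.24 = 13.24.
Because errors are independent across components, Cov(Tᵢ,Tⱼ) = Cov(Xᵢ,Xⱼ); the off-diagonal part of the true-score variance is the same as above.
True-score variance = [2²·0.87 + 0.57 + 2²·0.60] + 4.24 = 6.45 + 4.24 = 10.69.
Reliability = 10.69 / 13.24 = 0.807.

0.807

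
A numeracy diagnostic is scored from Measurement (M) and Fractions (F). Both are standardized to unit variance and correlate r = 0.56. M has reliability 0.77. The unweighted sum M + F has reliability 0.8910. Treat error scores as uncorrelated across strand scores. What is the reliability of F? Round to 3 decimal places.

0.890

Var(M+F) = 2 + 2·0.56 = 3.120.
True-score variance = ρ_M + ρ_F + 2·0.56, so 0.8910 = (0.77 + ρ_F + 1.12) / 3.120.
ρ_F = 0.8910·3.120 − 0.77 − 1.12 = 0.890.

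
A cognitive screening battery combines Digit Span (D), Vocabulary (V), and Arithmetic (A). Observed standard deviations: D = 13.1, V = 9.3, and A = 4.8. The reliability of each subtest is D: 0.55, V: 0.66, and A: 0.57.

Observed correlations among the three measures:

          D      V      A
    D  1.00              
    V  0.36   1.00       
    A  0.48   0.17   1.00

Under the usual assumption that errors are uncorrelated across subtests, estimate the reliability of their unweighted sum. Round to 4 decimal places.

Var(D+V+A) = 13.1² + 9.3² + 4.8² + 2·[13.1·9.3·0.36 + 13.1·4.8·0.48 + 9.3·4.8·0.17] = 281.14 + 163.26 = 444.4.
Because errors are independent across components, Cov(Tᵢ,Tⱼ) = Cov(Xᵢ,Xⱼ); the off-diagonal part of the true-score variance is the same as above.
True-score variance = [13.1²·0.55 + 9.3²·0.66 + 4.8²·0.57] + 163.26 = 164.602 + 163.26 = 327.862.
Reliability = 327.862 / 444.4 = 0.7378.

0.7378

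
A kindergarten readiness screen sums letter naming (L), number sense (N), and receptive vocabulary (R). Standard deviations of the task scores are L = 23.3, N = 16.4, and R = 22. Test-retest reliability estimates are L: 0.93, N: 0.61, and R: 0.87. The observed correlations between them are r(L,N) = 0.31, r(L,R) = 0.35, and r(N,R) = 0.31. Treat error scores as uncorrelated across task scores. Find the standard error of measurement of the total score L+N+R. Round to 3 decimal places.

Var(total) = 1295.85 + 819.43 = 2115.28.
True-score variance = 1090.03 + 819.43 = 1909.46, so reliability = 0.9027.
Error variance = 2115.28 − 1909.46 = 205.817; SEM = √205.817 = 14.346.

14.346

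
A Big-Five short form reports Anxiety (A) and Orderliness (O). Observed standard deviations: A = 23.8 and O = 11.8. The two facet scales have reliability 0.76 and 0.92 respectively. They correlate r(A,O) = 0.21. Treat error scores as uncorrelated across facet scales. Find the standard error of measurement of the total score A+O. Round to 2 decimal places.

Var(total) = 705.68 + 117.953 = 823.633.
True-score variance = 558.595 + 117.953 = 676.548, so reliability = 0.8214.
Error variance = 823.633 − 676.548 = 147.085; SEM = √147.085 = 12.13.

12.13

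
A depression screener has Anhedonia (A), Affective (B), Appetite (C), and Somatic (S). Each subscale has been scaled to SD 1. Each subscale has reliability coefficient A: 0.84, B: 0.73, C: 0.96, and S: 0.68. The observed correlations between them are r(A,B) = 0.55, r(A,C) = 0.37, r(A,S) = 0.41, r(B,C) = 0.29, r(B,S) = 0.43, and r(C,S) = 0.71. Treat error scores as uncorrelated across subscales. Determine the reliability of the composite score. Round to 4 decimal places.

0.9170

Var(A+B+C+S) = 4 + 2·[0.55 + 0.37 + 0.41 + 0.29 + 0.43 + 0.71] = 4 + 5.52 = 9.52.
Under uncorrelated errors the observed covariances equal the true-score covariances, so only the own-variance terms attenuate.
True-score variance = [0.84 + 0.73 + 0.96 + 0.68] + 5.52 = 3.21 + 5.52 = 8.73.
Reliability = 8.73 / 9.52 = 0.9170.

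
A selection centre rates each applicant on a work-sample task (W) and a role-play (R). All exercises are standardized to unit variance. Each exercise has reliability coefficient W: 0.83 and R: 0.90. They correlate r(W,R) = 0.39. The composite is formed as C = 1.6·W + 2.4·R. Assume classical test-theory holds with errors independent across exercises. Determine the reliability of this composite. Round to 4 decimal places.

Var(C) = 1.6² + 2.4² + 2·[3.84·0.39] = 8.32 + 2.9952 = 11.3152.
Because errors are independent across components, Cov(Tᵢ,Tⱼ) = Cov(Xᵢ,Xⱼ); the off-diagonal part of the true-score variance is the same as above.
True-score variance = [1.6²·0.83 + 2.4²·0.90] + 2.9952 = 7.3088 + 2.9952 = 10.304.
Reliability = 10.304 / 11.3152 = 0.9106.

0.9106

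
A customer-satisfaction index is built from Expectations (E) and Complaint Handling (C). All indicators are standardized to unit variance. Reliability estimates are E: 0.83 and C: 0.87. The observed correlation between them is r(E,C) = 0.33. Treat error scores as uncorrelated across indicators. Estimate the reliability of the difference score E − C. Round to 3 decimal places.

Var(E−C) = 1 + 1 − 2·0.33 = 2 − 0.66 = 1.34.
Under uncorrelated errors the observed covariances equal the true-score covariances, so only the own-variance terms attenuate.
True-score variance = [0.83 + 0.87] − 0.66 = 1.7 − 0.66 = 1.04.
Reliability = 1.04 / 1.34 = 0.776.

0.776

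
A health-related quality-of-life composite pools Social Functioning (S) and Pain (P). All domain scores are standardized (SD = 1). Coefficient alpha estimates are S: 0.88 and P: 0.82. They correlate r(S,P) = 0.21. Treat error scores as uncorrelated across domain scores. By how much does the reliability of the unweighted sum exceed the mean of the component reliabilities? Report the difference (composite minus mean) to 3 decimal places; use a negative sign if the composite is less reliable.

0.026

Var(sum) = 2 + 0.42 = 2.42; true-score variance = 1.7 + 0.42 = 2.12; composite reliability = 0.8760.
Mean component reliability = 0.8500.
Difference = 0.8760 − 0.8500 = 0.026.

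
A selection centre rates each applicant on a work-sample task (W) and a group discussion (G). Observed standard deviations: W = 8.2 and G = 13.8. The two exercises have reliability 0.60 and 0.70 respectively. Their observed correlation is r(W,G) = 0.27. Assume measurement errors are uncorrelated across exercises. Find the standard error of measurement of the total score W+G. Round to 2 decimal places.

Var(total) = 257.68 + 61.1064 = 318.786.
True-score variance = 173.652 + 61.1064 = 234.758, so reliability = 0.7364.
Error variance = 318.786 − 234.758 = 84.028; SEM = √84.028 = 9.17.

9.17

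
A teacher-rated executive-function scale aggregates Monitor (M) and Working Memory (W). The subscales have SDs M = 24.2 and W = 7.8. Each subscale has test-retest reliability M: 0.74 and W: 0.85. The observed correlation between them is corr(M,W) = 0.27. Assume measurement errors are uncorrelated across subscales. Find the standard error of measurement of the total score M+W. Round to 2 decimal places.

12.70

Var(total) = 646.48 + 101.93 = 748.41.
True-score variance = 485.088 + 101.93 = 587.018, so reliability = 0.7844.
Error variance = 748.41 − 587.018 = 161.392; SEM = √161.392 = 12.70.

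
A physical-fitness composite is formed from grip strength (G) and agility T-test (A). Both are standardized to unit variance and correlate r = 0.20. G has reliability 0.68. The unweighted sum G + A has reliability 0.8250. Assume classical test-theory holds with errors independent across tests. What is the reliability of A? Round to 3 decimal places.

Var(G+A) = 2 + 2·0.20 = 2.400.
True-score variance = ρ_G + ρ_A + 2·0.20, so 0.8250 = (0.68 + ρ_A + 0.40) / 2.400.
ρ_A = 0.8250·2.400 − 0.68 − 0.40 = 0.900.

0.900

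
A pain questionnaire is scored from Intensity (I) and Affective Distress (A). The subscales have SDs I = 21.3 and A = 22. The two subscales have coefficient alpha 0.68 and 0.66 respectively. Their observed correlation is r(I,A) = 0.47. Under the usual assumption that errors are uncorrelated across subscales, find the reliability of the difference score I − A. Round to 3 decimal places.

0.377

Var(I−A) = 21.3² + 22² − 2·21.3·22·0.47 = 937.69 − 440.484 = 497.206.
With uncorrelated errors the cross-covariances are all true-score covariance, so they carry over unchanged; only the diagonal terms shrink to ρᵢσᵢ².
True-score variance = [21.3²·0.68 + 22²·0.66] − 440.484 = 627.949 − 440.484 = 187.465.
Reliability = 187.465 / 497.206 = 0.377.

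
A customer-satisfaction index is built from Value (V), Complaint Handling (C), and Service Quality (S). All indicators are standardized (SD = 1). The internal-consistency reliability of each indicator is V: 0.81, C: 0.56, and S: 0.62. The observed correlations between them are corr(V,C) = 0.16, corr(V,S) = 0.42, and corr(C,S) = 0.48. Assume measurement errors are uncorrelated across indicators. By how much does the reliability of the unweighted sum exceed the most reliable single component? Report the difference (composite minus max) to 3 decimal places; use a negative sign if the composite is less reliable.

Var(sum) = 3 + 2.12 = 5.12; true-score variance = 1.99 + 2.12 = 4.11; composite reliability = 0.8027.
Max component reliability = 0.8100.
Difference = 0.8027 − 0.8100 = -0.007.

-0.007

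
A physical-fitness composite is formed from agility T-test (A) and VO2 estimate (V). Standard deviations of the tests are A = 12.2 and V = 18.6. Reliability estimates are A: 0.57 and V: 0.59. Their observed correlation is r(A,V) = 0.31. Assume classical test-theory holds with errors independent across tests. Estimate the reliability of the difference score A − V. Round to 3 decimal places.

Var(A−V) = 12.2² + 18.6² − 2·12.2·18.6·0.31 = 494.8 − 140.69 = 354.11.
Under uncorrelated errors the observed covariances equal the true-score covariances, so only the own-variance terms attenuate.
True-score variance = [12.2²·0.57 + 18.6²·0.59] − 140.69 = 288.955 − 140.69 = 148.265.
Reliability = 148.265 / 354.11 = 0.419.

0.419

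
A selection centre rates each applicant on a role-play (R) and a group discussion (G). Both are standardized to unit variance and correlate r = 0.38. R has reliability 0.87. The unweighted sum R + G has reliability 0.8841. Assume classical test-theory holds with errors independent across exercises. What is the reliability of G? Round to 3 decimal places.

0.810

Var(R+G) = 2 + 2·0.38 = 2.760.
True-score variance = ρ_R + ρ_G + 2·0.38, so 0.8841 = (0.87 + ρ_G + 0.76) / 2.760.
ρ_G = 0.8841·2.760 − 0.87 − 0.76 = 0.810.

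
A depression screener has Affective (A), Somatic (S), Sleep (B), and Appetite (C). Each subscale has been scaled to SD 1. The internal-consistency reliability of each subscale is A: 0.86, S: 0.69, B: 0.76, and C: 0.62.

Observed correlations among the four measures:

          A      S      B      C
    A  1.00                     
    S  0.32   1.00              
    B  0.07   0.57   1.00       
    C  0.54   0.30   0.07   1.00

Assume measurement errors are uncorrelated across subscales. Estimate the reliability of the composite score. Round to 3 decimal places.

0.862

Var(A+S+B+C) = 4 + 2·[0.32 + 0.07 + 0.54 + 0.57 + 0.30 + 0.07] = 4 + 3.74 = 7.74.
With uncorrelated errors the cross-covariances are all true-score covariance, so they carry over unchanged; only the diagonal terms shrink to ρᵢσᵢ².
True-score variance = [0.86 + 0.69 + 0.76 + 0.62] + 3.74 = 2.93 + 3.74 = 6.67.
Reliability = 6.67 / 7.74 = 0.862.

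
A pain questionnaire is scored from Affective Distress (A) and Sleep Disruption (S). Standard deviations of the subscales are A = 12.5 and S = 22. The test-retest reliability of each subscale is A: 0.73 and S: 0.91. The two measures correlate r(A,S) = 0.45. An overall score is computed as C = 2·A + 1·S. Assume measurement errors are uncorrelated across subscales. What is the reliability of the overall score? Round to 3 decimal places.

Var(C) = 2²·12.5² + 22² + 2·[2·12.5·22·0.45] = 1109 + 495 = 1604.
Because errors are independent across components, Cov(Tᵢ,Tⱼ) = Cov(Xᵢ,Xⱼ); the off-diagonal part of the true-score variance is the same as above.
True-score variance = [2²·12.5²·0.73 + 22²·0.91] + 495 = 896.69 + 495 = 1391.69.
Reliability = 1391.69 / 1604 = 0.868.

0.868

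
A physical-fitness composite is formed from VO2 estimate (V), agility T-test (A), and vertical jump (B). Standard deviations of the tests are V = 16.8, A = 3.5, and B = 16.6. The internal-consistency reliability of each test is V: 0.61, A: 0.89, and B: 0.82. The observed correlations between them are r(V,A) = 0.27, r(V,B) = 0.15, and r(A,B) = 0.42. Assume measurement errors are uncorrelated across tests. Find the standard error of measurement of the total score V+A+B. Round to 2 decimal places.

12.69

Var(total) = 570.05 + 164.22 = 734.27.
True-score variance = 409.028 + 164.22 = 573.248, so reliability = 0.7807.
Error variance = 734.27 − 573.248 = 161.022; SEM = √161.022 = 12.69.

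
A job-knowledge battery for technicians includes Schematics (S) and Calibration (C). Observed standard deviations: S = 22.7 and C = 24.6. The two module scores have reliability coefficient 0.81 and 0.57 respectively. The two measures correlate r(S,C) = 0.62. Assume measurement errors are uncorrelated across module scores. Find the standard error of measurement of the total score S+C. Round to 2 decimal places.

18.92

Var(total) = 1120.45 + 692.441 = 1812.89.
True-score variance = 762.326 + 692.441 = 1454.77, so reliability = 0.8025.
Error variance = 1812.89 − 1454.77 = 358.124; SEM = √358.124 = 18.92.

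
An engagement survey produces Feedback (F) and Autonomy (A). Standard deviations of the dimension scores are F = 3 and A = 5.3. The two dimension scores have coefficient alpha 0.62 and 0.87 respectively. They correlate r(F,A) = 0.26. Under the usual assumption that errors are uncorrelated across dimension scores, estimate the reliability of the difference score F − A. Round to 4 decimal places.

Var(F−A) = 3² + 5.3² − 2·3·5.3·0.26 = 37.09 − 8.268 = 28.822.
Under uncorrelated errors the observed covariances equal the true-score covariances, so only the own-variance terms attenuate.
True-score variance = [3²·0.62 + 5.3²·0.87] − 8.268 = 30.0183 − 8.268 = 21.7503.
Reliability = 21.7503 / 28.822 = 0.7546.

0.7546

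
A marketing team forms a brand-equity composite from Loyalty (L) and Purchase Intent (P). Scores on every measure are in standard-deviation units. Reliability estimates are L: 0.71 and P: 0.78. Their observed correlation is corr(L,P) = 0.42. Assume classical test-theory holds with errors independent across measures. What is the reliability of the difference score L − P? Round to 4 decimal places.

0.5603

Var(L−P) = 1 + 1 − 2·0.42 = 2 − 0.84 = 1.16.
With uncorrelated errors the cross-covariances are all true-score covariance, so they carry over unchanged; only the diagonal terms shrink to ρᵢσᵢ².
True-score variance = [0.71 + 0.78] − 0.84 = 1.49 − 0.84 = 0.65.
Reliability = 0.65 / 1.16 = 0.5603.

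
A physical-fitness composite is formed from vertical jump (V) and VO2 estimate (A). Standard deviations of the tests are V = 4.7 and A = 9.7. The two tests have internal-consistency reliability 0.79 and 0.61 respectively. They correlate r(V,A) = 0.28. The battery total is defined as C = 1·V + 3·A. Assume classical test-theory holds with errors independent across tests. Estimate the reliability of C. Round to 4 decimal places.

0.6458

Var(C) = 4.7² + 3²·9.7² + 2·[3·4.7·9.7·0.28] = 868.9 + 76.5912 = 945.491.
With uncorrelated errors the cross-covariances are all true-score covariance, so they carry over unchanged; only the diagonal terms shrink to ρᵢσᵢ².
True-score variance = [4.7²·0.79 + 3²·9.7²·0.61] + 76.5912 = 534.005 + 76.5912 = 610.596.
Reliability = 610.596 / 945.491 = 0.6458.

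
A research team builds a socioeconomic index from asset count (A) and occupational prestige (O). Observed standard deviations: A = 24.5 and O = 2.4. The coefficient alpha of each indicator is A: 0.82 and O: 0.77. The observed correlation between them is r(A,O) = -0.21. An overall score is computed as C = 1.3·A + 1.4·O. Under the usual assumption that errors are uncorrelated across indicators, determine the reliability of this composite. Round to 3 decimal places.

Var(C) = 1.3²·24.5² + 1.4²·2.4² + 2·[1.82·24.5·2.4·(-0.21)] = 1025.71 − 44.9467 = 980.765.
Under uncorrelated errors the observed covariances equal the true-score covariances, so only the own-variance terms attenuate.
True-score variance = [1.3²·24.5²·0.82 + 1.4²·2.4²·0.77] − 44.9467 = 840.519 − 44.9467 = 795.573.
Reliability = 795.573 / 980.765 = 0.811.

0.811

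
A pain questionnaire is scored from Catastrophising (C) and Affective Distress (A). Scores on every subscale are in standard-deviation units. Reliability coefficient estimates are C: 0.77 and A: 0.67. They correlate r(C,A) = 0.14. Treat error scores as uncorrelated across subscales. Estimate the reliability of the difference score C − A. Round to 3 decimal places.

0.674

Var(C−A) = 1 + 1 − 2·0.14 = 2 − 0.28 = 1.72.
Under uncorrelated errors the observed covariances equal the true-score covariances, so only the own-variance terms attenuate.
True-score variance = [0.77 + 0.67] − 0.28 = 1.44 − 0.28 = 1.16.
Reliability = 1.16 / 1.72 = 0.674.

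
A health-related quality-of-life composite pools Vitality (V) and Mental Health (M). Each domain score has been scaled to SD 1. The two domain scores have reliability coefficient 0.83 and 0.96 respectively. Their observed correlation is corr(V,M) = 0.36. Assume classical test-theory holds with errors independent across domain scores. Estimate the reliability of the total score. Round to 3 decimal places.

Var(V+M) = 2 + 2·[0.36] = 2 + 0.72 = 2.72.
Because errors are independent across components, Cov(Tᵢ,Tⱼ) = Cov(Xᵢ,Xⱼ); the off-diagonal part of the true-score variance is the same as above.
True-score variance = [0.83 + 0.96] + 0.72 = 1.79 + 0.72 = 2.51.
Reliability = 2.51 / 2.72 = 0.923.

0.923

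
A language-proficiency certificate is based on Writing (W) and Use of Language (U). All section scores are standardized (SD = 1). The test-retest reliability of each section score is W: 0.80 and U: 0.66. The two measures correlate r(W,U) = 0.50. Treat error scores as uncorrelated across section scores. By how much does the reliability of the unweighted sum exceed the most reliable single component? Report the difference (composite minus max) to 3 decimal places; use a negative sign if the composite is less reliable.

0.020

Var(sum) = 2 + 1 = 3; true-score variance = 1.46 + 1 = 2.46; composite reliability = 0.8200.
Max component reliability = 0.8000.
Difference = 0.8200 − 0.8000 = 0.020.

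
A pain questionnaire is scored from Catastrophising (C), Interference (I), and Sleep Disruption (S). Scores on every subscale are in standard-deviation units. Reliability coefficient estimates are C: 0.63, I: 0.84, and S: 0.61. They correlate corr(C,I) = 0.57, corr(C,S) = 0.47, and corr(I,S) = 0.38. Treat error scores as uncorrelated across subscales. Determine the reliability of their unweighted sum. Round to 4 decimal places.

0.8425

Var(C+I+S) = 3 + 2·[0.57 + 0.47 + 0.38] = 3 + 2.84 = 5.84.
Under uncorrelated errors the observed covariances equal the true-score covariances, so only the own-variance terms attenuate.
True-score variance = [0.63 + 0.84 + 0.61] + 2.84 = 2.08 + 2.84 = 4.92.
Reliability = 4.92 / 5.84 = 0.8425.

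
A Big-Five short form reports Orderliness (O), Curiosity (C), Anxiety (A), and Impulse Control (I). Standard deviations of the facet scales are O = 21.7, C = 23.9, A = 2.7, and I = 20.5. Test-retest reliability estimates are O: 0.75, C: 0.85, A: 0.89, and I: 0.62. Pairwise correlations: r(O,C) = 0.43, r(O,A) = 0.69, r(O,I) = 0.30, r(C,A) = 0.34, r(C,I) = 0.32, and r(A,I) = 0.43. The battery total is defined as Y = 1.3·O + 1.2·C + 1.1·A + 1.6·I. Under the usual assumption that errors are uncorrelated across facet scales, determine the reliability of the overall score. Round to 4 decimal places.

Var(Y) = 1.3²·21.7² + 1.2²·23.9² + 1.1²·2.7² + 1.6²·20.5² + 2·[1.56·21.7·23.9·0.43 + 1.43·21.7·2.7·0.69 + 2.08·21.7·20.5·0.30 + 1.32·23.9·2.7·0.34 + 1.92·23.9·20.5·0.32 + 1.76·2.7·20.5·0.43] = 2703.01 + 2110.34 = 4813.35.
Under uncorrelated errors the observed covariances equal the true-score covariances, so only the own-variance terms attenuate.
True-score variance = [1.3²·21.7²·0.75 + 1.2²·23.9²·0.85 + 1.1²·2.7²·0.89 + 1.6²·20.5²·0.62] + 2110.34 = 1970.89 + 2110.34 = 4081.22.
Reliability = 4081.22 / 4813.35 = 0.8479.

0.8479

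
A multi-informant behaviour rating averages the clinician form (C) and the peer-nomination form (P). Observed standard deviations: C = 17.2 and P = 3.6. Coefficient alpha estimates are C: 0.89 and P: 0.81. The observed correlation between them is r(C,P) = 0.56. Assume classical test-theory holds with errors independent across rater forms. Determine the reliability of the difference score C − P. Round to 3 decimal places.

Var(C−P) = 17.2² + 3.6² − 2·17.2·3.6·0.56 = 308.8 − 69.3504 = 239.45.
Because errors are independent across components, Cov(Tᵢ,Tⱼ) = Cov(Xᵢ,Xⱼ); the off-diagonal part of the true-score variance is the same as above.
True-score variance = [17.2²·0.89 + 3.6²·0.81] − 69.3504 = 273.795 − 69.3504 = 204.445.
Reliability = 204.445 / 239.45 = 0.854.

0.854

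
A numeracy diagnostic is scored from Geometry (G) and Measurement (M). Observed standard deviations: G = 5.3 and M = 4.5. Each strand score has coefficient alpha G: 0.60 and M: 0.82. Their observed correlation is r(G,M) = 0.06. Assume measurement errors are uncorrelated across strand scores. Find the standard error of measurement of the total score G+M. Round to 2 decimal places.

Var(total) = 48.34 + 2.862 = 51.202.
True-score variance = 33.459 + 2.862 = 36.321, so reliability = 0.7094.
Error variance = 51.202 − 36.321 = 14.881; SEM = √14.881 = 3.86.

3.86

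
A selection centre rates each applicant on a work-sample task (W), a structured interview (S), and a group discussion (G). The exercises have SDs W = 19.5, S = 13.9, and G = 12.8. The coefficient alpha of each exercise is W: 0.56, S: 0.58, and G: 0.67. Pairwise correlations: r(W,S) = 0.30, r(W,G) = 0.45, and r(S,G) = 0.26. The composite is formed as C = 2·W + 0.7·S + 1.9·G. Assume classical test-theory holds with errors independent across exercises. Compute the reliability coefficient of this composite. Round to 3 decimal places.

0.735

Var(C) = 2²·19.5² + 0.7²·13.9² + 1.9²·12.8² + 2·[1.4·19.5·13.9·0.30 + 3.8·19.5·12.8·0.45 + 1.33·13.9·12.8·0.26] = 2207.14 + 1204.36 = 3411.5.
With uncorrelated errors the cross-covariances are all true-score covariance, so they carry over unchanged; only the diagonal terms shrink to ρᵢσᵢ².
True-score variance = [2²·19.5²·0.56 + 0.7²·13.9²·0.58 + 1.9²·12.8²·0.67] + 1204.36 = 1302.95 + 1204.36 = 2507.31.
Reliability = 2507.31 / 3411.5 = 0.735.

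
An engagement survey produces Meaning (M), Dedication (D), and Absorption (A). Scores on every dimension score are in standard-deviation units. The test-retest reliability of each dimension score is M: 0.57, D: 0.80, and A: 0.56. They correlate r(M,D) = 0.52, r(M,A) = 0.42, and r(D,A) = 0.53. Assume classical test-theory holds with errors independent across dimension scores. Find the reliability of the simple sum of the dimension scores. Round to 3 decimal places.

Var(M+D+A) = 3 + 2·[0.52 + 0.42 + 0.53] = 3 + 2.94 = 5.94.
Under uncorrelated errors the observed covariances equal the true-score covariances, so only the own-variance terms attenuate.
True-score variance = [0.57 + 0.80 + 0.56] + 2.94 = 1.93 + 2.94 = 4.87.
Reliability = 4.87 / 5.94 = 0.820.

0.820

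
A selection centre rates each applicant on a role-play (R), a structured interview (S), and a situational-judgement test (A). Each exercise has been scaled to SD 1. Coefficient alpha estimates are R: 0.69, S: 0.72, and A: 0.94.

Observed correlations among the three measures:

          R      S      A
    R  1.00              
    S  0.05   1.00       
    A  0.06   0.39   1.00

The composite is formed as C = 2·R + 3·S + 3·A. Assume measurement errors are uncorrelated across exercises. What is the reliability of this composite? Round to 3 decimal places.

0.858

Var(C) = 2² + 3² + 3² + 2·[6·0.05 + 6·0.06 + 9·0.39] = 22 + 8.34 = 30.34.
Because errors are independent across components, Cov(Tᵢ,Tⱼ) = Cov(Xᵢ,Xⱼ); the off-diagonal part of the true-score variance is the same as above.
True-score variance = [2²·0.69 + 3²·0.72 + 3²·0.94] + 8.34 = 17.7 + 8.34 = 26.04.
Reliability = 26.04 / 30.34 = 0.858.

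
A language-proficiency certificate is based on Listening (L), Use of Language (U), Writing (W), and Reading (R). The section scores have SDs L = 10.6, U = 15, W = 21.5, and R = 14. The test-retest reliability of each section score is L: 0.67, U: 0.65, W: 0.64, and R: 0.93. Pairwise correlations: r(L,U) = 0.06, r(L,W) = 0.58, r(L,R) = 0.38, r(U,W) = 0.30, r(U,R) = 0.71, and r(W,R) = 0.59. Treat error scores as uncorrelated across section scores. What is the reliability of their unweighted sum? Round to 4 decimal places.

Var(L+U+W+R) = 10.6² + 15² + 21.5² + 14² + 2·[10.6·15·0.06 + 10.6·21.5·0.58 + 10.6·14·0.38 + 15·21.5·0.30 + 15·14·0.71 + 21.5·14·0.59] = 995.61 + 1243.11 = 2238.72.
Because errors are independent across components, Cov(Tᵢ,Tⱼ) = Cov(Xᵢ,Xⱼ); the off-diagonal part of the true-score variance is the same as above.
True-score variance = [10.6²·0.67 + 15²·0.65 + 21.5²·0.64 + 14²·0.93] + 1243.11 = 699.651 + 1243.11 = 1942.76.
Reliability = 1942.76 / 2238.72 = 0.8678.

0.8678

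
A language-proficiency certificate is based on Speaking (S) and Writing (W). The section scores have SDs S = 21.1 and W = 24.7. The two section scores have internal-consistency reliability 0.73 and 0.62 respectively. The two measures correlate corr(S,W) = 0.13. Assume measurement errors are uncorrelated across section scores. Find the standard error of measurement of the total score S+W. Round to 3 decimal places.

18.763

Var(total) = 1055.3 + 135.504 = 1190.8.
True-score variance = 703.259 + 135.504 = 838.763, so reliability = 0.7044.
Error variance = 1190.8 − 838.763 = 352.041; SEM = √352.041 = 18.763.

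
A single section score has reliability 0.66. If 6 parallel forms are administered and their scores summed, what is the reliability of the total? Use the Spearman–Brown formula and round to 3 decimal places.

0.921

ρ_k = kρ / (1 + (k−1)ρ) = 6·0.66 / (1 + 5·0.66) = 3.960 / 4.300 = 0.921.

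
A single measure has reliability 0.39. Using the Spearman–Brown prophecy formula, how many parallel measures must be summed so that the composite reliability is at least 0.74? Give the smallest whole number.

5

k ≥ ρ*(1−ρ₁)/(ρ₁(1−ρ*)) = 0.74·0.61 / (0.39·0.26) = 4.452.
Smallest integer k = 5.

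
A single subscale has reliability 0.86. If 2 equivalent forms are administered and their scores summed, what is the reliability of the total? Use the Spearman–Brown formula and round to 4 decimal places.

ρ_k = kρ / (1 + (k−1)ρ) = 2·0.86 / (1 + 1·0.86) = 1.720 / 1.860 = 0.9247.

0.9247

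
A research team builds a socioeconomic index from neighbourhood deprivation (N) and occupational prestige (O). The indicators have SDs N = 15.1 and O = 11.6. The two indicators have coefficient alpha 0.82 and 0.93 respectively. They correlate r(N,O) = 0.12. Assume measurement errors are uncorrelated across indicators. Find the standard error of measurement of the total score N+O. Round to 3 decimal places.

Var(total) = 362.57 + 42.0384 = 404.608.
True-score variance = 312.109 + 42.0384 = 354.147, so reliability = 0.8753.
Error variance = 404.608 − 354.147 = 50.461; SEM = √50.461 = 7.104.

7.104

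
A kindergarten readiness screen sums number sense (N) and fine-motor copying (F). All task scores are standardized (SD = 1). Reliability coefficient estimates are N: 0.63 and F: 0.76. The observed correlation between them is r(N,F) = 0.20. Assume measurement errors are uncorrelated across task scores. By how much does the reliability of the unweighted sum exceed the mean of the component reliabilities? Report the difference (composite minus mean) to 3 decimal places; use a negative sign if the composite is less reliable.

Var(sum) = 2 + 0.4 = 2.4; true-score variance = 1.39 + 0.4 = 1.79; composite reliability = 0.7458.
Mean component reliability = 0.6950.
Difference = 0.7458 − 0.6950 = 0.051.

0.051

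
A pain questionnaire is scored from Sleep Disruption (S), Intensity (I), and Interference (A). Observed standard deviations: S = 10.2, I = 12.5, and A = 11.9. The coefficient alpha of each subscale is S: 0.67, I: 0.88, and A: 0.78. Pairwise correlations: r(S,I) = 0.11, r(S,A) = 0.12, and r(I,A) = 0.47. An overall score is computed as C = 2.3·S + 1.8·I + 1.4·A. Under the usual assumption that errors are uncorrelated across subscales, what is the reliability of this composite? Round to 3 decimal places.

0.840

Var(C) = 2.3²·10.2² + 1.8²·12.5² + 1.4²·11.9² + 2·[4.14·10.2·12.5·0.11 + 3.22·10.2·11.9·0.12 + 2.52·12.5·11.9·0.47] = 1334.18 + 562.288 = 1896.47.
Under uncorrelated errors the observed covariances equal the true-score covariances, so only the own-variance terms attenuate.
True-score variance = [2.3²·10.2²·0.67 + 1.8²·12.5²·0.88 + 1.4²·11.9²·0.78] + 562.288 = 1030.74 + 562.288 = 1593.03.
Reliability = 1593.03 / 1896.47 = 0.840.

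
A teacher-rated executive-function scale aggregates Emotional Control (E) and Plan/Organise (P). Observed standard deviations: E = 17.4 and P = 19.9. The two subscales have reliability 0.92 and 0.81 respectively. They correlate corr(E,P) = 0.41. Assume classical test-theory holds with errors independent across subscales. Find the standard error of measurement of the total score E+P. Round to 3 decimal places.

9.973

Var(total) = 698.77 + 283.933 = 982.703.
True-score variance = 599.307 + 283.933 = 883.24, so reliability = 0.8988.
Error variance = 982.703 − 883.24 = 99.4627; SEM = √99.4627 = 9.973.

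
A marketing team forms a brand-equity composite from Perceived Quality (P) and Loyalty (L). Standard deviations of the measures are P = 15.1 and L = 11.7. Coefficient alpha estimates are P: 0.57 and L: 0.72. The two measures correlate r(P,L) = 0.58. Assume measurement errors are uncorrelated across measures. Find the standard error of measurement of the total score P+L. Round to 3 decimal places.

11.678

Var(total) = 364.9 + 204.937 = 569.837.
True-score variance = 228.526 + 204.937 = 433.464, so reliability = 0.7607.
Error variance = 569.837 − 433.464 = 136.374; SEM = √136.374 = 11.678.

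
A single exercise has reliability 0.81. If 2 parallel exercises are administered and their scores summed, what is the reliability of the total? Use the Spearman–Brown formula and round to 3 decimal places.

ρ_k = kρ / (1 + (k−1)ρ) = 2·0.81 / (1 + 1·0.81) = 1.620 / 1.810 = 0.895.

0.895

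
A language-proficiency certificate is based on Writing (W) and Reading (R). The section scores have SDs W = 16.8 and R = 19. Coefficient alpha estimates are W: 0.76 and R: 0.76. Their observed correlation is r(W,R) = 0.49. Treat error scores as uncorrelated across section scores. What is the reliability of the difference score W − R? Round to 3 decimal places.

Var(W−R) = 16.8² + 19² − 2·16.8·19·0.49 = 643.24 − 312.816 = 330.424.
Because errors are independent across components, Cov(Tᵢ,Tⱼ) = Cov(Xᵢ,Xⱼ); the off-diagonal part of the true-score variance is the same as above.
True-score variance = [16.8²·0.76 + 19²·0.76] − 312.816 = 488.862 − 312.816 = 176.046.
Reliability = 176.046 / 330.424 = 0.533.

0.533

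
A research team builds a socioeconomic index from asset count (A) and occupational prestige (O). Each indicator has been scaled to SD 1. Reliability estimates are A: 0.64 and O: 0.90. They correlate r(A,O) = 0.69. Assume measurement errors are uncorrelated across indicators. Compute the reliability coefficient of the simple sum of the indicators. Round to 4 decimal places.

Var(A+O) = 2 + 2·[0.69] = 2 + 1.38 = 3.38.
Under uncorrelated errors the observed covariances equal the true-score covariances, so only the own-variance terms attenuate.
True-score variance = [0.64 + 0.90] + 1.38 = 1.54 + 1.38 = 2.92.
Reliability = 2.92 / 3.38 = 0.8639.

0.8639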